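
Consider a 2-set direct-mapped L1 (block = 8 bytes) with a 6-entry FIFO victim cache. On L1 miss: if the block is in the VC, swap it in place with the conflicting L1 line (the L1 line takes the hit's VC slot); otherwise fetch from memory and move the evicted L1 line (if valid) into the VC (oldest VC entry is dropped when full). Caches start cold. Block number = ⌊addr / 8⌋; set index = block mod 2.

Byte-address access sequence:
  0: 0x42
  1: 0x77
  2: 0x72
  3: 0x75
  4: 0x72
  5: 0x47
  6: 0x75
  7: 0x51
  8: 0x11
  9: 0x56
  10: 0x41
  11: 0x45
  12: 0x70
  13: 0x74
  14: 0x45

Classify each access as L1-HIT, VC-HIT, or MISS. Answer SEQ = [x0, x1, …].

SEQ = [MISS, MISS, L1-HIT, L1-HIT, L1-HIT, VC-HIT, VC-HIT, MISS, MISS, VC-HIT, VC-HIT, L1-HIT, VC-HIT, L1-HIT, VC-HIT]

  [0] addr=0x42 blk=8 s=0: MISS | VC []
  [1] addr=0x77 blk=14 s=0: MISS | VC [8]
  [2] addr=0x72 blk=14 s=0: L1-HIT | VC [8]
  [3] addr=0x75 blk=14 s=0: L1-HIT | VC [8]
  [4] addr=0x72 blk=14 s=0: L1-HIT | VC [8]
  [5] addr=0x47 blk=8 s=0: VC-HIT | VC [14]
  [6] addr=0x75 blk=14 s=0: VC-HIT | VC [8]
  [7] addr=0x51 blk=10 s=0: MISS | VC [8, 14]
  [8] addr=0x11 blk=2 s=0: MISS | VC [8, 14, 10]
  [9] addr=0x56 blk=10 s=0: VC-HIT | VC [8, 14, 2]
  [10] addr=0x41 blk=8 s=0: VC-HIT | VC [10, 14, 2]
  [11] addr=0x45 blk=8 s=0: L1-HIT | VC [10, 14, 2]
  [12] addr=0x70 blk=14 s=0: VC-HIT | VC [10, 8, 2]
  [13] addr=0x74 blk=14 s=0: L1-HIT | VC [10, 8, 2]
  [14] addr=0x45 blk=8 s=0: VC-HIT | VC [10, 14, 2]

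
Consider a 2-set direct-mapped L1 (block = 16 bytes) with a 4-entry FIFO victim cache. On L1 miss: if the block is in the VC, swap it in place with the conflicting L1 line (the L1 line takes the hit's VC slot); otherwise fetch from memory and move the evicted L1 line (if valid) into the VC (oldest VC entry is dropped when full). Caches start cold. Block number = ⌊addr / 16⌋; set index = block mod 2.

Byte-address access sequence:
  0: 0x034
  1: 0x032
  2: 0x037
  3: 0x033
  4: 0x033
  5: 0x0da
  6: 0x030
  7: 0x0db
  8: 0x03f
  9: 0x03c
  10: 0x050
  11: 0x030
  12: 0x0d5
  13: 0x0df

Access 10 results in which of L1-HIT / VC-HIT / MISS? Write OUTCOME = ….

  [0] addr=0x34 blk=3 s=1: MISS | VC []
  [1] addr=0x32 blk=3 s=1: L1-HIT | VC []
  [2] addr=0x37 blk=3 s=1: L1-HIT | VC []
  [3] addr=0x33 blk=3 s=1: L1-HIT | VC []
  [4] addr=0x33 blk=3 s=1: L1-HIT | VC []
  [5] addr=0xda blk=13 s=1: MISS | VC [3]
  [6] addr=0x30 blk=3 s=1: VC-HIT | VC [13]
  [7] addr=0xdb blk=13 s=1: VC-HIT | VC [3]
  [8] addr=0x3f blk=3 s=1: VC-HIT | VC [13]
  [9] addr=0x3c blk=3 s=1: L1-HIT | VC [13]
  [10] addr=0x50 blk=5 s=1: MISS | VC [13, 3]
  [11] addr=0x30 blk=3 s=1: VC-HIT | VC [13, 5]
  [12] addr=0xd5 blk=13 s=1: VC-HIT | VC [3, 5]
  [13] addr=0xdf blk=13 s=1: L1-HIT | VC [3, 5]

OUTCOME = MISS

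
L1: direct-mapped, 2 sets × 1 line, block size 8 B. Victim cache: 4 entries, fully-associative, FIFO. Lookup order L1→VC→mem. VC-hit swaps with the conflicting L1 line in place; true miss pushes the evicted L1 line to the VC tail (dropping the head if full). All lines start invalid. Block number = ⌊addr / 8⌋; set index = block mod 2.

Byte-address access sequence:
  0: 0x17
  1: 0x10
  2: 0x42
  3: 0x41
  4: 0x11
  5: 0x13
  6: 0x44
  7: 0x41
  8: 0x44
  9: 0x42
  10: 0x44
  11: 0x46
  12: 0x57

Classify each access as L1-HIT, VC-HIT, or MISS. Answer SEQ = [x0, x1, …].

SEQ = [MISS, L1-HIT, MISS, L1-HIT, VC-HIT, L1-HIT, VC-HIT, L1-HIT, L1-HIT, L1-HIT, L1-HIT, L1-HIT, MISS]

0: 0x17 (blk 2, set 0) → MISS  vc=[]
1: 0x10 (blk 2, set 0) → L1-HIT  vc=[]
2: 0x42 (blk 8, set 0) → MISS  vc=[2]
3: 0x41 (blk 8, set 0) → L1-HIT  vc=[2]
4: 0x11 (blk 2, set 0) → VC-HIT  vc=[8]
5: 0x13 (blk 2, set 0) → L1-HIT  vc=[8]
6: 0x44 (blk 8, set 0) → VC-HIT  vc=[2]
7: 0x41 (blk 8, set 0) → L1-HIT  vc=[2]
8: 0x44 (blk 8, set 0) → L1-HIT  vc=[2]
9: 0x42 (blk 8, set 0) → L1-HIT  vc=[2]
10: 0x44 (blk 8, set 0) → L1-HIT  vc=[2]
11: 0x46 (blk 8, set 0) → L1-HIT  vc=[2]
12: 0x57 (blk 10, set 0) → MISS  vc=[2, 8]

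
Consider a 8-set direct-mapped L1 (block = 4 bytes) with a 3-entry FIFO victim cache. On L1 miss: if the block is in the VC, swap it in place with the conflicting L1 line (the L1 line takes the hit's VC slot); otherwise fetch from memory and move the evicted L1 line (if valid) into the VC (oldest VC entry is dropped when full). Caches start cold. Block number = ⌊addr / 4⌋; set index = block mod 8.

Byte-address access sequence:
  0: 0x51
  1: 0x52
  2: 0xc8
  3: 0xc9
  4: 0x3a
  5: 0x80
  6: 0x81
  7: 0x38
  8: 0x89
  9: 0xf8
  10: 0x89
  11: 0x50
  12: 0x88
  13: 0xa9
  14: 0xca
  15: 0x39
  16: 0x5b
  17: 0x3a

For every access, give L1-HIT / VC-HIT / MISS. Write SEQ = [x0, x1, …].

  [0] addr=0x51 blk=20 s=4: MISS | VC []
  [1] addr=0x52 blk=20 s=4: L1-HIT | VC []
  [2] addr=0xc8 blk=50 s=2: MISS | VC []
  [3] addr=0xc9 blk=50 s=2: L1-HIT | VC []
  [4] addr=0x3a blk=14 s=6: MISS | VC []
  [5] addr=0x80 blk=32 s=0: MISS | VC []
  [6] addr=0x81 blk=32 s=0: L1-HIT | VC []
  [7] addr=0x38 blk=14 s=6: L1-HIT | VC []
  [8] addr=0x89 blk=34 s=2: MISS | VC [50]
  [9] addr=0xf8 blk=62 s=6: MISS | VC [50, 14]
  [10] addr=0x89 blk=34 s=2: L1-HIT | VC [50, 14]
  [11] addr=0x50 blk=20 s=4: L1-HIT | VC [50, 14]
  [12] addr=0x88 blk=34 s=2: L1-HIT | VC [50, 14]
  [13] addr=0xa9 blk=42 s=2: MISS | VC [50, 14, 34]
  [14] addr=0xca blk=50 s=2: VC-HIT | VC [42, 14, 34]
  [15] addr=0x39 blk=14 s=6: VC-HIT | VC [42, 62, 34]
  [16] addr=0x5b blk=22 s=6: MISS | VC [62, 34, 14]
  [17] addr=0x3a blk=14 s=6: VC-HIT | VC [62, 34, 22]

SEQ = [MISS, L1-HIT, MISS, L1-HIT, MISS, MISS, L1-HIT, L1-HIT, MISS, MISS, L1-HIT, L1-HIT, L1-HIT, MISS, VC-HIT, VC-HIT, MISS, VC-HIT]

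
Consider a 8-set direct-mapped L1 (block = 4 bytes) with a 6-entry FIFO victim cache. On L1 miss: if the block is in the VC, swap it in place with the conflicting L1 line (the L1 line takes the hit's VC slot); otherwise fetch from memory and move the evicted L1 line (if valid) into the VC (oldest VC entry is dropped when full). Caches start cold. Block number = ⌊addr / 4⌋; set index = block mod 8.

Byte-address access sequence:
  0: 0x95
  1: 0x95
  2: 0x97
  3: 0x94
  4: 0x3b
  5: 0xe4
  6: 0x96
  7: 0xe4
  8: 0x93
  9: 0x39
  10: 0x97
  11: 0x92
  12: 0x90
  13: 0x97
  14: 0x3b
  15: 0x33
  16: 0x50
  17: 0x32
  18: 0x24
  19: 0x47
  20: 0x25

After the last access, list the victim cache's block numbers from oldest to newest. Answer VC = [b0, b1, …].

VC = [36, 20, 57, 17]

#0 0x95→b37/s5 MISS; vc=[]
#1 0x95→b37/s5 L1-HIT; vc=[]
#2 0x97→b37/s5 L1-HIT; vc=[]
#3 0x94→b37/s5 L1-HIT; vc=[]
#4 0x3b→b14/s6 MISS; vc=[]
#5 0xe4→b57/s1 MISS; vc=[]
#6 0x96→b37/s5 L1-HIT; vc=[]
#7 0xe4→b57/s1 L1-HIT; vc=[]
#8 0x93→b36/s4 MISS; vc=[]
#9 0x39→b14/s6 L1-HIT; vc=[]
#10 0x97→b37/s5 L1-HIT; vc=[]
#11 0x92→b36/s4 L1-HIT; vc=[]
#12 0x90→b36/s4 L1-HIT; vc=[]
#13 0x97→b37/s5 L1-HIT; vc=[]
#14 0x3b→b14/s6 L1-HIT; vc=[]
#15 0x33→b12/s4 MISS; vc=[36]
#16 0x50→b20/s4 MISS; vc=[36,12]
#17 0x32→b12/s4 VC-HIT; vc=[36,20]
#18 0x24→b9/s1 MISS; vc=[36,20,57]
#19 0x47→b17/s1 MISS; vc=[36,20,57,9]
#20 0x25→b9/s1 VC-HIT; vc=[36,20,57,17]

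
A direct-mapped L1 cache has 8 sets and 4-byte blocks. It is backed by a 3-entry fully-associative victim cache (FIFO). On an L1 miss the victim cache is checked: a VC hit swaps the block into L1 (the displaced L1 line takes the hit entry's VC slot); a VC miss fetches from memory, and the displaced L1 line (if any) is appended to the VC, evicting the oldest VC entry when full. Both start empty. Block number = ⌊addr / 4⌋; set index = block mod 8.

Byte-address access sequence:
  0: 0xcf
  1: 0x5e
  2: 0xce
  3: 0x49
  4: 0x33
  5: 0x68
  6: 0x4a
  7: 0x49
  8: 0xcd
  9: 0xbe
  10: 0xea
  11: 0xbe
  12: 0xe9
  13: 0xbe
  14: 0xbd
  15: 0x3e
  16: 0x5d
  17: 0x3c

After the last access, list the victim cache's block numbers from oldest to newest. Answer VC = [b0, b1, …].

#0 0xcf→b51/s3 MISS; vc=[]
#1 0x5e→b23/s7 MISS; vc=[]
#2 0xce→b51/s3 L1-HIT; vc=[]
#3 0x49→b18/s2 MISS; vc=[]
#4 0x33→b12/s4 MISS; vc=[]
#5 0x68→b26/s2 MISS; vc=[18]
#6 0x4a→b18/s2 VC-HIT; vc=[26]
#7 0x49→b18/s2 L1-HIT; vc=[26]
#8 0xcd→b51/s3 L1-HIT; vc=[26]
#9 0xbe→b47/s7 MISS; vc=[26,23]
#10 0xea→b58/s2 MISS; vc=[26,23,18]
#11 0xbe→b47/s7 L1-HIT; vc=[26,23,18]
#12 0xe9→b58/s2 L1-HIT; vc=[26,23,18]
#13 0xbe→b47/s7 L1-HIT; vc=[26,23,18]
#14 0xbd→b47/s7 L1-HIT; vc=[26,23,18]
#15 0x3e→b15/s7 MISS; vc=[23,18,47]
#16 0x5d→b23/s7 VC-HIT; vc=[15,18,47]
#17 0x3c→b15/s7 VC-HIT; vc=[23,18,47]

VC = [23, 18, 47]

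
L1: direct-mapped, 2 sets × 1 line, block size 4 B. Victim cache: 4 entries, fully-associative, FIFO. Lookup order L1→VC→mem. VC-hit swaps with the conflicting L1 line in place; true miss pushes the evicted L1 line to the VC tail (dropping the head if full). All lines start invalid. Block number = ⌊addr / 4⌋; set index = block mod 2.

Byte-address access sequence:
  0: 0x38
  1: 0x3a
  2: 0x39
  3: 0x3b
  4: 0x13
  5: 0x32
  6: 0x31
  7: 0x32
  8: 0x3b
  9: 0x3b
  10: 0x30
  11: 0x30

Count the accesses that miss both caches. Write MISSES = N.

0: 0x38 (blk 14, set 0) → MISS  vc=[]
1: 0x3a (blk 14, set 0) → L1-HIT  vc=[]
2: 0x39 (blk 14, set 0) → L1-HIT  vc=[]
3: 0x3b (blk 14, set 0) → L1-HIT  vc=[]
4: 0x13 (blk 4, set 0) → MISS  vc=[14]
5: 0x32 (blk 12, set 0) → MISS  vc=[14, 4]
6: 0x31 (blk 12, set 0) → L1-HIT  vc=[14, 4]
7: 0x32 (blk 12, set 0) → L1-HIT  vc=[14, 4]
8: 0x3b (blk 14, set 0) → VC-HIT  vc=[12, 4]
9: 0x3b (blk 14, set 0) → L1-HIT  vc=[12, 4]
10: 0x30 (blk 12, set 0) → VC-HIT  vc=[14, 4]
11: 0x30 (blk 12, set 0) → L1-HIT  vc=[14, 4]

MISSES = 3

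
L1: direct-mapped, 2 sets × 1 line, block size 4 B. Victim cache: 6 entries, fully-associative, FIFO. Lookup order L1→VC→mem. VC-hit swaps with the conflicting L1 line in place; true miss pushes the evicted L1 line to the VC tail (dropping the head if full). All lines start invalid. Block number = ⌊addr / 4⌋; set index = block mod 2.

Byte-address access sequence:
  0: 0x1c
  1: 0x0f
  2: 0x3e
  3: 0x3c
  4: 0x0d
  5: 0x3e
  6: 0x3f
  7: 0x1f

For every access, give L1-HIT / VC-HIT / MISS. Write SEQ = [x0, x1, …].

#0 0x1c→b7/s1 MISS; vc=[]
#1 0xf→b3/s1 MISS; vc=[7]
#2 0x3e→b15/s1 MISS; vc=[7,3]
#3 0x3c→b15/s1 L1-HIT; vc=[7,3]
#4 0xd→b3/s1 VC-HIT; vc=[7,15]
#5 0x3e→b15/s1 VC-HIT; vc=[7,3]
#6 0x3f→b15/s1 L1-HIT; vc=[7,3]
#7 0x1f→b7/s1 VC-HIT; vc=[15,3]

SEQ = [MISS, MISS, MISS, L1-HIT, VC-HIT, VC-HIT, L1-HIT, VC-HIT]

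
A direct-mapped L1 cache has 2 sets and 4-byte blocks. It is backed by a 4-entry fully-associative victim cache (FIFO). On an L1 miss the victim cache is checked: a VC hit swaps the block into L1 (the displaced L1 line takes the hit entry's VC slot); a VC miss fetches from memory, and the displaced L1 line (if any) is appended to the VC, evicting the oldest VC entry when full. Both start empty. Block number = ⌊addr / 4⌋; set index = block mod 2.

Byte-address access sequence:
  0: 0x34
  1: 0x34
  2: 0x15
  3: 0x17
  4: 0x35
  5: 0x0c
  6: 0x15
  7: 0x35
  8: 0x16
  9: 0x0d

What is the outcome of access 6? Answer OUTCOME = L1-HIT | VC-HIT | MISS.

0: 0x34 (blk 13, set 1) → MISS  vc=[]
1: 0x34 (blk 13, set 1) → L1-HIT  vc=[]
2: 0x15 (blk 5, set 1) → MISS  vc=[13]
3: 0x17 (blk 5, set 1) → L1-HIT  vc=[13]
4: 0x35 (blk 13, set 1) → VC-HIT  vc=[5]
5: 0xc (blk 3, set 1) → MISS  vc=[5, 13]
6: 0x15 (blk 5, set 1) → VC-HIT  vc=[3, 13]
7: 0x35 (blk 13, set 1) → VC-HIT  vc=[3, 5]
8: 0x16 (blk 5, set 1) → VC-HIT  vc=[3, 13]
9: 0xd (blk 3, set 1) → VC-HIT  vc=[5, 13]

OUTCOME = VC-HIT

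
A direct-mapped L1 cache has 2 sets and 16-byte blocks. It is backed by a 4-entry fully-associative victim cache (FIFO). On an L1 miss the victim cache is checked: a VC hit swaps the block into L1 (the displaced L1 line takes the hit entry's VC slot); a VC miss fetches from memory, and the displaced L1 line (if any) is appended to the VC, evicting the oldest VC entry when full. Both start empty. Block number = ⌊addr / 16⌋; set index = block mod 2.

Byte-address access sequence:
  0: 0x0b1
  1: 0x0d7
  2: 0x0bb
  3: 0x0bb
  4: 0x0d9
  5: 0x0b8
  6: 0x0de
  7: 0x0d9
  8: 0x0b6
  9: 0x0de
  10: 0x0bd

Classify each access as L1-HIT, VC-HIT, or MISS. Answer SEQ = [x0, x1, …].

#0 0xb1→b11/s1 MISS; vc=[]
#1 0xd7→b13/s1 MISS; vc=[11]
#2 0xbb→b11/s1 VC-HIT; vc=[13]
#3 0xbb→b11/s1 L1-HIT; vc=[13]
#4 0xd9→b13/s1 VC-HIT; vc=[11]
#5 0xb8→b11/s1 VC-HIT; vc=[13]
#6 0xde→b13/s1 VC-HIT; vc=[11]
#7 0xd9→b13/s1 L1-HIT; vc=[11]
#8 0xb6→b11/s1 VC-HIT; vc=[13]
#9 0xde→b13/s1 VC-HIT; vc=[11]
#10 0xbd→b11/s1 VC-HIT; vc=[13]

SEQ = [MISS, MISS, VC-HIT, L1-HIT, VC-HIT, VC-HIT, VC-HIT, L1-HIT, VC-HIT, VC-HIT, VC-HIT]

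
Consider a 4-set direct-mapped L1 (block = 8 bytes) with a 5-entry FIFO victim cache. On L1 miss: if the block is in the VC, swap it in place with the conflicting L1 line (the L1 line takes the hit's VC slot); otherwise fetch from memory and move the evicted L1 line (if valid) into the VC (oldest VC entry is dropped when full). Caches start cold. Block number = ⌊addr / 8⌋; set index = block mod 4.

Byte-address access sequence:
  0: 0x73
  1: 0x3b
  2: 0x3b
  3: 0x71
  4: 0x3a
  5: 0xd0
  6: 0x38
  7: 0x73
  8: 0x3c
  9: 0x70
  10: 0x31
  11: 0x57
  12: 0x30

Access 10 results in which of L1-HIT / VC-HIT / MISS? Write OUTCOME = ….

0: 0x73 (blk 14, set 2) → MISS  vc=[]
1: 0x3b (blk 7, set 3) → MISS  vc=[]
2: 0x3b (blk 7, set 3) → L1-HIT  vc=[]
3: 0x71 (blk 14, set 2) → L1-HIT  vc=[]
4: 0x3a (blk 7, set 3) → L1-HIT  vc=[]
5: 0xd0 (blk 26, set 2) → MISS  vc=[14]
6: 0x38 (blk 7, set 3) → L1-HIT  vc=[14]
7: 0x73 (blk 14, set 2) → VC-HIT  vc=[26]
8: 0x3c (blk 7, set 3) → L1-HIT  vc=[26]
9: 0x70 (blk 14, set 2) → L1-HIT  vc=[26]
10: 0x31 (blk 6, set 2) → MISS  vc=[26, 14]
11: 0x57 (blk 10, set 2) → MISS  vc=[26, 14, 6]
12: 0x30 (blk 6, set 2) → VC-HIT  vc=[26, 14, 10]

OUTCOME = MISS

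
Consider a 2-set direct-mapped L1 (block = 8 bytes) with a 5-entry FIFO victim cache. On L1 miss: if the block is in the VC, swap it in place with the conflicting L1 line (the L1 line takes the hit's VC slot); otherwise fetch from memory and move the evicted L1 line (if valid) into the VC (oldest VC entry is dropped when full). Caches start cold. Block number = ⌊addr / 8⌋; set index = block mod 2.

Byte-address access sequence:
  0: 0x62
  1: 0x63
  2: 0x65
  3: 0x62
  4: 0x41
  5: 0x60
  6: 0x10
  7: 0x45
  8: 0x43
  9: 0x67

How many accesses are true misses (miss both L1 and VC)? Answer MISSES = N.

MISSES = 3

#0 0x62→b12/s0 MISS; vc=[]
#1 0x63→b12/s0 L1-HIT; vc=[]
#2 0x65→b12/s0 L1-HIT; vc=[]
#3 0x62→b12/s0 L1-HIT; vc=[]
#4 0x41→b8/s0 MISS; vc=[12]
#5 0x60→b12/s0 VC-HIT; vc=[8]
#6 0x10→b2/s0 MISS; vc=[8,12]
#7 0x45→b8/s0 VC-HIT; vc=[2,12]
#8 0x43→b8/s0 L1-HIT; vc=[2,12]
#9 0x67→b12/s0 VC-HIT; vc=[2,8]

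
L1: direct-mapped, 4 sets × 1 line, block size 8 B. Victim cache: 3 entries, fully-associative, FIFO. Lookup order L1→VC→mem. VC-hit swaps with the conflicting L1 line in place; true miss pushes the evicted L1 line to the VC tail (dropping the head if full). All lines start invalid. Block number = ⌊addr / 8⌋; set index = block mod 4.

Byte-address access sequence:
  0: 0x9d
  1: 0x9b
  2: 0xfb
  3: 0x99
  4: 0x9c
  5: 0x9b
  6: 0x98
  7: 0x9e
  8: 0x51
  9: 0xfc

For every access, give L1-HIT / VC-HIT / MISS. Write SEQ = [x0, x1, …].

SEQ = [MISS, L1-HIT, MISS, VC-HIT, L1-HIT, L1-HIT, L1-HIT, L1-HIT, MISS, VC-HIT]

  [0] addr=0x9d blk=19 s=3: MISS | VC []
  [1] addr=0x9b blk=19 s=3: L1-HIT | VC []
  [2] addr=0xfb blk=31 s=3: MISS | VC [19]
  [3] addr=0x99 blk=19 s=3: VC-HIT | VC [31]
  [4] addr=0x9c blk=19 s=3: L1-HIT | VC [31]
  [5] addr=0x9b blk=19 s=3: L1-HIT | VC [31]
  [6] addr=0x98 blk=19 s=3: L1-HIT | VC [31]
  [7] addr=0x9e blk=19 s=3: L1-HIT | VC [31]
  [8] addr=0x51 blk=10 s=2: MISS | VC [31]
  [9] addr=0xfc blk=31 s=3: VC-HIT | VC [19]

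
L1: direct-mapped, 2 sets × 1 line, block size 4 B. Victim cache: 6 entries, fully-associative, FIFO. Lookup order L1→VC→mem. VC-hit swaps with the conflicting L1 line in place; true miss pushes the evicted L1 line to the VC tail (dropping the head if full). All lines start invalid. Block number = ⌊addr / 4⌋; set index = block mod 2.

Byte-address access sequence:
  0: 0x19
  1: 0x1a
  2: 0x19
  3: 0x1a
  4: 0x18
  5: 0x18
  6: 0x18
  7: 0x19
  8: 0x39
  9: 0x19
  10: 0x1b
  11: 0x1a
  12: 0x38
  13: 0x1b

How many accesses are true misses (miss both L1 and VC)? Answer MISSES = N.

MISSES = 2

0: 0x19 (blk 6, set 0) → MISS  vc=[]
1: 0x1a (blk 6, set 0) → L1-HIT  vc=[]
2: 0x19 (blk 6, set 0) → L1-HIT  vc=[]
3: 0x1a (blk 6, set 0) → L1-HIT  vc=[]
4: 0x18 (blk 6, set 0) → L1-HIT  vc=[]
5: 0x18 (blk 6, set 0) → L1-HIT  vc=[]
6: 0x18 (blk 6, set 0) → L1-HIT  vc=[]
7: 0x19 (blk 6, set 0) → L1-HIT  vc=[]
8: 0x39 (blk 14, set 0) → MISS  vc=[6]
9: 0x19 (blk 6, set 0) → VC-HIT  vc=[14]
10: 0x1b (blk 6, set 0) → L1-HIT  vc=[14]
11: 0x1a (blk 6, set 0) → L1-HIT  vc=[14]
12: 0x38 (blk 14, set 0) → VC-HIT  vc=[6]
13: 0x1b (blk 6, set 0) → VC-HIT  vc=[14]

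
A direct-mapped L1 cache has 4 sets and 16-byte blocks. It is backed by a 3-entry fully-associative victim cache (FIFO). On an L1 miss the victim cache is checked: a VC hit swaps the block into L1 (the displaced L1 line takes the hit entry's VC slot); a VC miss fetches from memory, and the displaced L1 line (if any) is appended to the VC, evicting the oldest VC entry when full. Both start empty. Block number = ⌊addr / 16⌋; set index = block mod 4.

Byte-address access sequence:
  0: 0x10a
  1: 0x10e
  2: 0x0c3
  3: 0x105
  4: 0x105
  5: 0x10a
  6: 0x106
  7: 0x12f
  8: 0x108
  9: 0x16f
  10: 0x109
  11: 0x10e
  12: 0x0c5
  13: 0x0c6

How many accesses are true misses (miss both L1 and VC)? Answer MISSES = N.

MISSES = 4

  [0] addr=0x10a blk=16 s=0: MISS | VC []
  [1] addr=0x10e blk=16 s=0: L1-HIT | VC []
  [2] addr=0xc3 blk=12 s=0: MISS | VC [16]
  [3] addr=0x105 blk=16 s=0: VC-HIT | VC [12]
  [4] addr=0x105 blk=16 s=0: L1-HIT | VC [12]
  [5] addr=0x10a blk=16 s=0: L1-HIT | VC [12]
  [6] addr=0x106 blk=16 s=0: L1-HIT | VC [12]
  [7] addr=0x12f blk=18 s=2: MISS | VC [12]
  [8] addr=0x108 blk=16 s=0: L1-HIT | VC [12]
  [9] addr=0x16f blk=22 s=2: MISS | VC [12, 18]
  [10] addr=0x109 blk=16 s=0: L1-HIT | VC [12, 18]
  [11] addr=0x10e blk=16 s=0: L1-HIT | VC [12, 18]
  [12] addr=0xc5 blk=12 s=0: VC-HIT | VC [16, 18]
  [13] addr=0xc6 blk=12 s=0: L1-HIT | VC [16, 18]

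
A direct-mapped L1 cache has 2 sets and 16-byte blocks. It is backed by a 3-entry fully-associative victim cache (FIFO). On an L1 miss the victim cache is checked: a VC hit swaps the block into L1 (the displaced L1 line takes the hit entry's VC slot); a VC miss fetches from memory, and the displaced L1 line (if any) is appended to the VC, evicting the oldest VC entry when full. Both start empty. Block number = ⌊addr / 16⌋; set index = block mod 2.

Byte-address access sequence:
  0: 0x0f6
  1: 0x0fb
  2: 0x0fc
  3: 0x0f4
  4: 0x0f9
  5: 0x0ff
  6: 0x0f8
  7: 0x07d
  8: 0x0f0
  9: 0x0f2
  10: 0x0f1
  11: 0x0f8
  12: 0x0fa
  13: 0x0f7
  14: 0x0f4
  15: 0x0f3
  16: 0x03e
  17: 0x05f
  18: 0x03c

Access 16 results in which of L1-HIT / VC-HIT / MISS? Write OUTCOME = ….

OUTCOME = MISS

0: 0xf6 (blk 15, set 1) → MISS  vc=[]
1: 0xfb (blk 15, set 1) → L1-HIT  vc=[]
2: 0xfc (blk 15, set 1) → L1-HIT  vc=[]
3: 0xf4 (blk 15, set 1) → L1-HIT  vc=[]
4: 0xf9 (blk 15, set 1) → L1-HIT  vc=[]
5: 0xff (blk 15, set 1) → L1-HIT  vc=[]
6: 0xf8 (blk 15, set 1) → L1-HIT  vc=[]
7: 0x7d (blk 7, set 1) → MISS  vc=[15]
8: 0xf0 (blk 15, set 1) → VC-HIT  vc=[7]
9: 0xf2 (blk 15, set 1) → L1-HIT  vc=[7]
10: 0xf1 (blk 15, set 1) → L1-HIT  vc=[7]
11: 0xf8 (blk 15, set 1) → L1-HIT  vc=[7]
12: 0xfa (blk 15, set 1) → L1-HIT  vc=[7]
13: 0xf7 (blk 15, set 1) → L1-HIT  vc=[7]
14: 0xf4 (blk 15, set 1) → L1-HIT  vc=[7]
15: 0xf3 (blk 15, set 1) → L1-HIT  vc=[7]
16: 0x3e (blk 3, set 1) → MISS  vc=[7, 15]
17: 0x5f (blk 5, set 1) → MISS  vc=[7, 15, 3]
18: 0x3c (blk 3, set 1) → VC-HIT  vc=[7, 15, 5]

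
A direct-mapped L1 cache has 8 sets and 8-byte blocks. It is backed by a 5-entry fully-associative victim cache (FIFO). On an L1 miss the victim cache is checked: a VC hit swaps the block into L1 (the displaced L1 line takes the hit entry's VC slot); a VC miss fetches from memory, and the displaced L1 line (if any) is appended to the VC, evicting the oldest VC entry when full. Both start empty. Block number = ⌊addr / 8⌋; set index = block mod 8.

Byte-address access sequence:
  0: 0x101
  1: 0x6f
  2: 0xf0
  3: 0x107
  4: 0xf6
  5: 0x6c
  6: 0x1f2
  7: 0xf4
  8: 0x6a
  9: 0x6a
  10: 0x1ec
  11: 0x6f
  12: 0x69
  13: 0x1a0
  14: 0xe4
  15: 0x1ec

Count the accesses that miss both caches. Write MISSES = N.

MISSES = 7

0: 0x101 (blk 32, set 0) → MISS  vc=[]
1: 0x6f (blk 13, set 5) → MISS  vc=[]
2: 0xf0 (blk 30, set 6) → MISS  vc=[]
3: 0x107 (blk 32, set 0) → L1-HIT  vc=[]
4: 0xf6 (blk 30, set 6) → L1-HIT  vc=[]
5: 0x6c (blk 13, set 5) → L1-HIT  vc=[]
6: 0x1f2 (blk 62, set 6) → MISS  vc=[30]
7: 0xf4 (blk 30, set 6) → VC-HIT  vc=[62]
8: 0x6a (blk 13, set 5) → L1-HIT  vc=[62]
9: 0x6a (blk 13, set 5) → L1-HIT  vc=[62]
10: 0x1ec (blk 61, set 5) → MISS  vc=[62, 13]
11: 0x6f (blk 13, set 5) → VC-HIT  vc=[62, 61]
12: 0x69 (blk 13, set 5) → L1-HIT  vc=[62, 61]
13: 0x1a0 (blk 52, set 4) → MISS  vc=[62, 61]
14: 0xe4 (blk 28, set 4) → MISS  vc=[62, 61, 52]
15: 0x1ec (blk 61, set 5) → VC-HIT  vc=[62, 13, 52]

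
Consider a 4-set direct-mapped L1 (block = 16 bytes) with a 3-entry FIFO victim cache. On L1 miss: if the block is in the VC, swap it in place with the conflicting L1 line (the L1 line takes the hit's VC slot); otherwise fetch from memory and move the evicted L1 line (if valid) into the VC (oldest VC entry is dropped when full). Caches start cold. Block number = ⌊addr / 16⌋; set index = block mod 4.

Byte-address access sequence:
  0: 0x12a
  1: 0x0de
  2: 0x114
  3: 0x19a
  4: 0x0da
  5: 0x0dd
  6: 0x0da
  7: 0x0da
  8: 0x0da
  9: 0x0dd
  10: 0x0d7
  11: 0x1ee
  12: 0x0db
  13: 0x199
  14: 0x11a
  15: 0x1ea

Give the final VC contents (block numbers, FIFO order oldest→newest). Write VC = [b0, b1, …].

#0 0x12a→b18/s2 MISS; vc=[]
#1 0xde→b13/s1 MISS; vc=[]
#2 0x114→b17/s1 MISS; vc=[13]
#3 0x19a→b25/s1 MISS; vc=[13,17]
#4 0xda→b13/s1 VC-HIT; vc=[25,17]
#5 0xdd→b13/s1 L1-HIT; vc=[25,17]
#6 0xda→b13/s1 L1-HIT; vc=[25,17]
#7 0xda→b13/s1 L1-HIT; vc=[25,17]
#8 0xda→b13/s1 L1-HIT; vc=[25,17]
#9 0xdd→b13/s1 L1-HIT; vc=[25,17]
#10 0xd7→b13/s1 L1-HIT; vc=[25,17]
#11 0x1ee→b30/s2 MISS; vc=[25,17,18]
#12 0xdb→b13/s1 L1-HIT; vc=[25,17,18]
#13 0x199→b25/s1 VC-HIT; vc=[13,17,18]
#14 0x11a→b17/s1 VC-HIT; vc=[13,25,18]
#15 0x1ea→b30/s2 L1-HIT; vc=[13,25,18]

VC = [13, 25, 18]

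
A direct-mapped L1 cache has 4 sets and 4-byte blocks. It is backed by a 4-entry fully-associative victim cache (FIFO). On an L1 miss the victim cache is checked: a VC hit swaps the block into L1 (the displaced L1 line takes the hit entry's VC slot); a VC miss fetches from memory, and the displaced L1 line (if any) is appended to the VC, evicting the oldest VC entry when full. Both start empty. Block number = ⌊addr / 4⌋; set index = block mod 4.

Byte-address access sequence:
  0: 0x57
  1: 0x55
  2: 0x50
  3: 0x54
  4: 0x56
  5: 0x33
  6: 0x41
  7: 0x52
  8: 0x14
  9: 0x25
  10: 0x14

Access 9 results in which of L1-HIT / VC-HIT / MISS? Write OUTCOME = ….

0: 0x57 (blk 21, set 1) → MISS  vc=[]
1: 0x55 (blk 21, set 1) → L1-HIT  vc=[]
2: 0x50 (blk 20, set 0) → MISS  vc=[]
3: 0x54 (blk 21, set 1) → L1-HIT  vc=[]
4: 0x56 (blk 21, set 1) → L1-HIT  vc=[]
5: 0x33 (blk 12, set 0) → MISS  vc=[20]
6: 0x41 (blk 16, set 0) → MISS  vc=[20, 12]
7: 0x52 (blk 20, set 0) → VC-HIT  vc=[16, 12]
8: 0x14 (blk 5, set 1) → MISS  vc=[16, 12, 21]
9: 0x25 (blk 9, set 1) → MISS  vc=[16, 12, 21, 5]
10: 0x14 (blk 5, set 1) → VC-HIT  vc=[16, 12, 21, 9]

OUTCOME = MISS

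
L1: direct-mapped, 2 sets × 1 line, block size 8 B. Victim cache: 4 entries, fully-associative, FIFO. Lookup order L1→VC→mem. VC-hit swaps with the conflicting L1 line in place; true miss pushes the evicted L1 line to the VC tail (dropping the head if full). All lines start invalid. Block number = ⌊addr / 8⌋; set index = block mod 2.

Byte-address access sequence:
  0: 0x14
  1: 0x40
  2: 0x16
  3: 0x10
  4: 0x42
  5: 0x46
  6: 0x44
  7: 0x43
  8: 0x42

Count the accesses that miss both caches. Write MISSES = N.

0: 0x14 (blk 2, set 0) → MISS  vc=[]
1: 0x40 (blk 8, set 0) → MISS  vc=[2]
2: 0x16 (blk 2, set 0) → VC-HIT  vc=[8]
3: 0x10 (blk 2, set 0) → L1-HIT  vc=[8]
4: 0x42 (blk 8, set 0) → VC-HIT  vc=[2]
5: 0x46 (blk 8, set 0) → L1-HIT  vc=[2]
6: 0x44 (blk 8, set 0) → L1-HIT  vc=[2]
7: 0x43 (blk 8, set 0) → L1-HIT  vc=[2]
8: 0x42 (blk 8, set 0) → L1-HIT  vc=[2]

MISSES = 2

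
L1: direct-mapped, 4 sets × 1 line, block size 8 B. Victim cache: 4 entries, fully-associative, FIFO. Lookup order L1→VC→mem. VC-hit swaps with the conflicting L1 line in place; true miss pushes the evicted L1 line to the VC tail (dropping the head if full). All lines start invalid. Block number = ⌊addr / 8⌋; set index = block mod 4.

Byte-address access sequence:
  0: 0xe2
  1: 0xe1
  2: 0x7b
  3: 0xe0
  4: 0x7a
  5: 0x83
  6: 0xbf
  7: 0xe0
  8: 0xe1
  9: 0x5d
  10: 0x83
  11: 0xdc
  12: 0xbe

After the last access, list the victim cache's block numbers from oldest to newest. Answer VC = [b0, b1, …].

VC = [28, 15, 27, 11]

  [0] addr=0xe2 blk=28 s=0: MISS | VC []
  [1] addr=0xe1 blk=28 s=0: L1-HIT | VC []
  [2] addr=0x7b blk=15 s=3: MISS | VC []
  [3] addr=0xe0 blk=28 s=0: L1-HIT | VC []
  [4] addr=0x7a blk=15 s=3: L1-HIT | VC []
  [5] addr=0x83 blk=16 s=0: MISS | VC [28]
  [6] addr=0xbf blk=23 s=3: MISS | VC [28, 15]
  [7] addr=0xe0 blk=28 s=0: VC-HIT | VC [16, 15]
  [8] addr=0xe1 blk=28 s=0: L1-HIT | VC [16, 15]
  [9] addr=0x5d blk=11 s=3: MISS | VC [16, 15, 23]
  [10] addr=0x83 blk=16 s=0: VC-HIT | VC [28, 15, 23]
  [11] addr=0xdc blk=27 s=3: MISS | VC [28, 15, 23, 11]
  [12] addr=0xbe blk=23 s=3: VC-HIT | VC [28, 15, 27, 11]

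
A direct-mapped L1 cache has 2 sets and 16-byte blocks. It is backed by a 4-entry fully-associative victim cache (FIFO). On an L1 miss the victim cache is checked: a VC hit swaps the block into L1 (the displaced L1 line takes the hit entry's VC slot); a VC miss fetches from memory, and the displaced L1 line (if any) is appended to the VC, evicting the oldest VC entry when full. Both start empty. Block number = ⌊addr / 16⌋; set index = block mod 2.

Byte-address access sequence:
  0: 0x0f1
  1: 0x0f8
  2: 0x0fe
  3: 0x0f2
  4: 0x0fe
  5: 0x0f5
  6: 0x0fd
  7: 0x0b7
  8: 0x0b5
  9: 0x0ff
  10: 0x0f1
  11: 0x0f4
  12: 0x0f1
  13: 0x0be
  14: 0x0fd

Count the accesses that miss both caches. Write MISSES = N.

MISSES = 2

0: 0xf1 (blk 15, set 1) → MISS  vc=[]
1: 0xf8 (blk 15, set 1) → L1-HIT  vc=[]
2: 0xfe (blk 15, set 1) → L1-HIT  vc=[]
3: 0xf2 (blk 15, set 1) → L1-HIT  vc=[]
4: 0xfe (blk 15, set 1) → L1-HIT  vc=[]
5: 0xf5 (blk 15, set 1) → L1-HIT  vc=[]
6: 0xfd (blk 15, set 1) → L1-HIT  vc=[]
7: 0xb7 (blk 11, set 1) → MISS  vc=[15]
8: 0xb5 (blk 11, set 1) → L1-HIT  vc=[15]
9: 0xff (blk 15, set 1) → VC-HIT  vc=[11]
10: 0xf1 (blk 15, set 1) → L1-HIT  vc=[11]
11: 0xf4 (blk 15, set 1) → L1-HIT  vc=[11]
12: 0xf1 (blk 15, set 1) → L1-HIT  vc=[11]
13: 0xbe (blk 11, set 1) → VC-HIT  vc=[15]
14: 0xfd (blk 15, set 1) → VC-HIT  vc=[11]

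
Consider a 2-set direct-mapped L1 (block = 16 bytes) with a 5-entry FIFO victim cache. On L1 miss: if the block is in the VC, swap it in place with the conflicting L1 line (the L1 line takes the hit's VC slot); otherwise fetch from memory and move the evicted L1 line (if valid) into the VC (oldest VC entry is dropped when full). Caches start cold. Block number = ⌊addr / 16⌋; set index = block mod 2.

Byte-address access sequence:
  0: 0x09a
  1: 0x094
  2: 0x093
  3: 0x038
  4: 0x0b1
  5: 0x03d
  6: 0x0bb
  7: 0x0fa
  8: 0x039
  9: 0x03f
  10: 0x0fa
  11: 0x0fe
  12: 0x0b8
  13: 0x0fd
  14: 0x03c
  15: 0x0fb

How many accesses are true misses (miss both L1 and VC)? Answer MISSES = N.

MISSES = 4

#0 0x9a→b9/s1 MISS; vc=[]
#1 0x94→b9/s1 L1-HIT; vc=[]
#2 0x93→b9/s1 L1-HIT; vc=[]
#3 0x38→b3/s1 MISS; vc=[9]
#4 0xb1→b11/s1 MISS; vc=[9,3]
#5 0x3d→b3/s1 VC-HIT; vc=[9,11]
#6 0xbb→b11/s1 VC-HIT; vc=[9,3]
#7 0xfa→b15/s1 MISS; vc=[9,3,11]
#8 0x39→b3/s1 VC-HIT; vc=[9,15,11]
#9 0x3f→b3/s1 L1-HIT; vc=[9,15,11]
#10 0xfa→b15/s1 VC-HIT; vc=[9,3,11]
#11 0xfe→b15/s1 L1-HIT; vc=[9,3,11]
#12 0xb8→b11/s1 VC-HIT; vc=[9,3,15]
#13 0xfd→b15/s1 VC-HIT; vc=[9,3,11]
#14 0x3c→b3/s1 VC-HIT; vc=[9,15,11]
#15 0xfb→b15/s1 VC-HIT; vc=[9,3,11]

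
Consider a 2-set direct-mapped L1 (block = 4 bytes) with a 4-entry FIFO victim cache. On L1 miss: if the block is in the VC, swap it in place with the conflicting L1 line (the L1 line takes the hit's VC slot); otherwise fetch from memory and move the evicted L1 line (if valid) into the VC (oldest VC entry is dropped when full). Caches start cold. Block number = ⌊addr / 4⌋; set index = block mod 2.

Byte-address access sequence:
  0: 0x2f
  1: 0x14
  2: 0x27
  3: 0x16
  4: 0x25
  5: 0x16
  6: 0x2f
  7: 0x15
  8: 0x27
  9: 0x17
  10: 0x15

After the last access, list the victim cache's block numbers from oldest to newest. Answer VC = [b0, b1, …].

VC = [11, 9]

0: 0x2f (blk 11, set 1) → MISS  vc=[]
1: 0x14 (blk 5, set 1) → MISS  vc=[11]
2: 0x27 (blk 9, set 1) → MISS  vc=[11, 5]
3: 0x16 (blk 5, set 1) → VC-HIT  vc=[11, 9]
4: 0x25 (blk 9, set 1) → VC-HIT  vc=[11, 5]
5: 0x16 (blk 5, set 1) → VC-HIT  vc=[11, 9]
6: 0x2f (blk 11, set 1) → VC-HIT  vc=[5, 9]
7: 0x15 (blk 5, set 1) → VC-HIT  vc=[11, 9]
8: 0x27 (blk 9, set 1) → VC-HIT  vc=[11, 5]
9: 0x17 (blk 5, set 1) → VC-HIT  vc=[11, 9]
10: 0x15 (blk 5, set 1) → L1-HIT  vc=[11, 9]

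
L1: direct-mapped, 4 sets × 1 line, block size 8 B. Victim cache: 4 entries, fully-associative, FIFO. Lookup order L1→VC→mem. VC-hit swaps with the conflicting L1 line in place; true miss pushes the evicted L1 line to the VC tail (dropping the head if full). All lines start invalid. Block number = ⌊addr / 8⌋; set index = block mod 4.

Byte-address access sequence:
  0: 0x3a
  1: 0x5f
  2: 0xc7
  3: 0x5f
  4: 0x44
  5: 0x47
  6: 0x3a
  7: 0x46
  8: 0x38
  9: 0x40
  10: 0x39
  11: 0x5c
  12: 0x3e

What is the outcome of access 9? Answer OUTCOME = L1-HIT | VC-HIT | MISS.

#0 0x3a→b7/s3 MISS; vc=[]
#1 0x5f→b11/s3 MISS; vc=[7]
#2 0xc7→b24/s0 MISS; vc=[7]
#3 0x5f→b11/s3 L1-HIT; vc=[7]
#4 0x44→b8/s0 MISS; vc=[7,24]
#5 0x47→b8/s0 L1-HIT; vc=[7,24]
#6 0x3a→b7/s3 VC-HIT; vc=[11,24]
#7 0x46→b8/s0 L1-HIT; vc=[11,24]
#8 0x38→b7/s3 L1-HIT; vc=[11,24]
#9 0x40→b8/s0 L1-HIT; vc=[11,24]
#10 0x39→b7/s3 L1-HIT; vc=[11,24]
#11 0x5c→b11/s3 VC-HIT; vc=[7,24]
#12 0x3e→b7/s3 VC-HIT; vc=[11,24]

OUTCOME = L1-HIT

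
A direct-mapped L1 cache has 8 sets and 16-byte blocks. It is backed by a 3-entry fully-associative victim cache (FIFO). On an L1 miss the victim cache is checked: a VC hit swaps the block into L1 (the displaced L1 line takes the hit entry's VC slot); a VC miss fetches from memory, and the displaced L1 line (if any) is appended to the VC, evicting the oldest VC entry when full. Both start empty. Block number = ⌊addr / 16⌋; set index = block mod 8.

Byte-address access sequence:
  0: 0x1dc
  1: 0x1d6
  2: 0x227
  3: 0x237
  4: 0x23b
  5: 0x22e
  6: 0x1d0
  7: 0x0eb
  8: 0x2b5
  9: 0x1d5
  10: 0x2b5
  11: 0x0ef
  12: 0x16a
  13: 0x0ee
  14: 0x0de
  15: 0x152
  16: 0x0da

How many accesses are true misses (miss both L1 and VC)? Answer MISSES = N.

MISSES = 8

0: 0x1dc (blk 29, set 5) → MISS  vc=[]
1: 0x1d6 (blk 29, set 5) → L1-HIT  vc=[]
2: 0x227 (blk 34, set 2) → MISS  vc=[]
3: 0x237 (blk 35, set 3) → MISS  vc=[]
4: 0x23b (blk 35, set 3) → L1-HIT  vc=[]
5: 0x22e (blk 34, set 2) → L1-HIT  vc=[]
6: 0x1d0 (blk 29, set 5) → L1-HIT  vc=[]
7: 0xeb (blk 14, set 6) → MISS  vc=[]
8: 0x2b5 (blk 43, set 3) → MISS  vc=[35]
9: 0x1d5 (blk 29, set 5) → L1-HIT  vc=[35]
10: 0x2b5 (blk 43, set 3) → L1-HIT  vc=[35]
11: 0xef (blk 14, set 6) → L1-HIT  vc=[35]
12: 0x16a (blk 22, set 6) → MISS  vc=[35, 14]
13: 0xee (blk 14, set 6) → VC-HIT  vc=[35, 22]
14: 0xde (blk 13, set 5) → MISS  vc=[35, 22, 29]
15: 0x152 (blk 21, set 5) → MISS  vc=[22, 29, 13]
16: 0xda (blk 13, set 5) → VC-HIT  vc=[22, 29, 21]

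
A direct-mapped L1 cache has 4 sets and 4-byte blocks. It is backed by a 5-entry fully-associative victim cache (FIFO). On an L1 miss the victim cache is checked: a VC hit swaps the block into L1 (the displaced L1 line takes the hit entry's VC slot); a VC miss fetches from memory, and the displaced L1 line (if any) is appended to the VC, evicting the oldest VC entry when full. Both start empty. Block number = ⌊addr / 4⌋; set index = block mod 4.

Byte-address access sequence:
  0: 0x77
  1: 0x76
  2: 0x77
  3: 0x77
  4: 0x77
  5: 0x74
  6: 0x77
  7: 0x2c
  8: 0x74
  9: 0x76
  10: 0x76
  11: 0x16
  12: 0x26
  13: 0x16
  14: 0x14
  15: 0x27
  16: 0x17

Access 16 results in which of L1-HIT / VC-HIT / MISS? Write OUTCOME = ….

  [0] addr=0x77 blk=29 s=1: MISS | VC []
  [1] addr=0x76 blk=29 s=1: L1-HIT | VC []
  [2] addr=0x77 blk=29 s=1: L1-HIT | VC []
  [3] addr=0x77 blk=29 s=1: L1-HIT | VC []
  [4] addr=0x77 blk=29 s=1: L1-HIT | VC []
  [5] addr=0x74 blk=29 s=1: L1-HIT | VC []
  [6] addr=0x77 blk=29 s=1: L1-HIT | VC []
  [7] addr=0x2c blk=11 s=3: MISS | VC []
  [8] addr=0x74 blk=29 s=1: L1-HIT | VC []
  [9] addr=0x76 blk=29 s=1: L1-HIT | VC []
  [10] addr=0x76 blk=29 s=1: L1-HIT | VC []
  [11] addr=0x16 blk=5 s=1: MISS | VC [29]
  [12] addr=0x26 blk=9 s=1: MISS | VC [29, 5]
  [13] addr=0x16 blk=5 s=1: VC-HIT | VC [29, 9]
  [14] addr=0x14 blk=5 s=1: L1-HIT | VC [29, 9]
  [15] addr=0x27 blk=9 s=1: VC-HIT | VC [29, 5]
  [16] addr=0x17 blk=5 s=1: VC-HIT | VC [29, 9]

OUTCOME = VC-HIT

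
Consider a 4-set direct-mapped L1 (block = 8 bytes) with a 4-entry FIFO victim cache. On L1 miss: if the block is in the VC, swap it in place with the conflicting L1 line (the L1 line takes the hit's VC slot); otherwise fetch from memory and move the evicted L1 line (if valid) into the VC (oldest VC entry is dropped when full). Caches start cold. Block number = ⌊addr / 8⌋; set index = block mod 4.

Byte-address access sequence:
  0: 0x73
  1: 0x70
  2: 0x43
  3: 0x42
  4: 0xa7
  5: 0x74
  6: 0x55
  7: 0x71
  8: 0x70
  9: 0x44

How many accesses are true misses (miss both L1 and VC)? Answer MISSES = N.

  [0] addr=0x73 blk=14 s=2: MISS | VC []
  [1] addr=0x70 blk=14 s=2: L1-HIT | VC []
  [2] addr=0x43 blk=8 s=0: MISS | VC []
  [3] addr=0x42 blk=8 s=0: L1-HIT | VC []
  [4] addr=0xa7 blk=20 s=0: MISS | VC [8]
  [5] addr=0x74 blk=14 s=2: L1-HIT | VC [8]
  [6] addr=0x55 blk=10 s=2: MISS | VC [8, 14]
  [7] addr=0x71 blk=14 s=2: VC-HIT | VC [8, 10]
  [8] addr=0x70 blk=14 s=2: L1-HIT | VC [8, 10]
  [9] addr=0x44 blk=8 s=0: VC-HIT | VC [20, 10]

MISSES = 4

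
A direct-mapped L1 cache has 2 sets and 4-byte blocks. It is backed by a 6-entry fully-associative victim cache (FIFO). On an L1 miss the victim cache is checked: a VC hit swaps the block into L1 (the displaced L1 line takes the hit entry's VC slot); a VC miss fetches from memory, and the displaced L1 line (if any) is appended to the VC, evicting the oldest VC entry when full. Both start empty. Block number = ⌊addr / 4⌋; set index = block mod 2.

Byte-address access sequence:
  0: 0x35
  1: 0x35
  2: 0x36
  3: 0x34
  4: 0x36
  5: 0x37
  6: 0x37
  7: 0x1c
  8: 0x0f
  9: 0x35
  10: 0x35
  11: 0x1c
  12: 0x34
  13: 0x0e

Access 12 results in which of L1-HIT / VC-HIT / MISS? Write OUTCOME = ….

OUTCOME = VC-HIT

#0 0x35→b13/s1 MISS; vc=[]
#1 0x35→b13/s1 L1-HIT; vc=[]
#2 0x36→b13/s1 L1-HIT; vc=[]
#3 0x34→b13/s1 L1-HIT; vc=[]
#4 0x36→b13/s1 L1-HIT; vc=[]
#5 0x37→b13/s1 L1-HIT; vc=[]
#6 0x37→b13/s1 L1-HIT; vc=[]
#7 0x1c→b7/s1 MISS; vc=[13]
#8 0xf→b3/s1 MISS; vc=[13,7]
#9 0x35→b13/s1 VC-HIT; vc=[3,7]
#10 0x35→b13/s1 L1-HIT; vc=[3,7]
#11 0x1c→b7/s1 VC-HIT; vc=[3,13]
#12 0x34→b13/s1 VC-HIT; vc=[3,7]
#13 0xe→b3/s1 VC-HIT; vc=[13,7]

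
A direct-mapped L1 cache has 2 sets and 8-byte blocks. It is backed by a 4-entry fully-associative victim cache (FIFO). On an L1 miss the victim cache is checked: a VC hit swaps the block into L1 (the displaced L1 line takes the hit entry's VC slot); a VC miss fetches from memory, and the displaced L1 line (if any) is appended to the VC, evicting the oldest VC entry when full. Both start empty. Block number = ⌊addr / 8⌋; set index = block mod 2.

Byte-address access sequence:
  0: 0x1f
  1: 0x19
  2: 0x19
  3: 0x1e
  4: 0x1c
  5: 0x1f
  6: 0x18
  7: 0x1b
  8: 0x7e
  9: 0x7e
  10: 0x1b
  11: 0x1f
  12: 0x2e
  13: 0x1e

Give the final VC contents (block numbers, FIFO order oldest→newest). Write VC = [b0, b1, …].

VC = [15, 5]

#0 0x1f→b3/s1 MISS; vc=[]
#1 0x19→b3/s1 L1-HIT; vc=[]
#2 0x19→b3/s1 L1-HIT; vc=[]
#3 0x1e→b3/s1 L1-HIT; vc=[]
#4 0x1c→b3/s1 L1-HIT; vc=[]
#5 0x1f→b3/s1 L1-HIT; vc=[]
#6 0x18→b3/s1 L1-HIT; vc=[]
#7 0x1b→b3/s1 L1-HIT; vc=[]
#8 0x7e→b15/s1 MISS; vc=[3]
#9 0x7e→b15/s1 L1-HIT; vc=[3]
#10 0x1b→b3/s1 VC-HIT; vc=[15]
#11 0x1f→b3/s1 L1-HIT; vc=[15]
#12 0x2e→b5/s1 MISS; vc=[15,3]
#13 0x1e→b3/s1 VC-HIT; vc=[15,5]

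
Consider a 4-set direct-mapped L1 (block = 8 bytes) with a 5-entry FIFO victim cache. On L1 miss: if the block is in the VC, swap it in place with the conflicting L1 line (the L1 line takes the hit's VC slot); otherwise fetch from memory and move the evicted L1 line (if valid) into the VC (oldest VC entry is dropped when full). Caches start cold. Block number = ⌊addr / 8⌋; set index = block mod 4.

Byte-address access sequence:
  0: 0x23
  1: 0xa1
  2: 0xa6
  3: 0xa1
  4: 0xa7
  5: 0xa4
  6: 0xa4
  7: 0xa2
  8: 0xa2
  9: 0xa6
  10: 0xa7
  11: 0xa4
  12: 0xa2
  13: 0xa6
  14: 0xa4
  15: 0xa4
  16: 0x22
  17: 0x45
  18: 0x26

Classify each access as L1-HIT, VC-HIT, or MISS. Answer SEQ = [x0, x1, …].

0: 0x23 (blk 4, set 0) → MISS  vc=[]
1: 0xa1 (blk 20, set 0) → MISS  vc=[4]
2: 0xa6 (blk 20, set 0) → L1-HIT  vc=[4]
3: 0xa1 (blk 20, set 0) → L1-HIT  vc=[4]
4: 0xa7 (blk 20, set 0) → L1-HIT  vc=[4]
5: 0xa4 (blk 20, set 0) → L1-HIT  vc=[4]
6: 0xa4 (blk 20, set 0) → L1-HIT  vc=[4]
7: 0xa2 (blk 20, set 0) → L1-HIT  vc=[4]
8: 0xa2 (blk 20, set 0) → L1-HIT  vc=[4]
9: 0xa6 (blk 20, set 0) → L1-HIT  vc=[4]
10: 0xa7 (blk 20, set 0) → L1-HIT  vc=[4]
11: 0xa4 (blk 20, set 0) → L1-HIT  vc=[4]
12: 0xa2 (blk 20, set 0) → L1-HIT  vc=[4]
13: 0xa6 (blk 20, set 0) → L1-HIT  vc=[4]
14: 0xa4 (blk 20, set 0) → L1-HIT  vc=[4]
15: 0xa4 (blk 20, set 0) → L1-HIT  vc=[4]
16: 0x22 (blk 4, set 0) → VC-HIT  vc=[20]
17: 0x45 (blk 8, set 0) → MISS  vc=[20, 4]
18: 0x26 (blk 4, set 0) → VC-HIT  vc=[20, 8]

SEQ = [MISS, MISS, L1-HIT, L1-HIT, L1-HIT, L1-HIT, L1-HIT, L1-HIT, L1-HIT, L1-HIT, L1-HIT, L1-HIT, L1-HIT, L1-HIT, L1-HIT, L1-HIT, VC-HIT, MISS, VC-HIT]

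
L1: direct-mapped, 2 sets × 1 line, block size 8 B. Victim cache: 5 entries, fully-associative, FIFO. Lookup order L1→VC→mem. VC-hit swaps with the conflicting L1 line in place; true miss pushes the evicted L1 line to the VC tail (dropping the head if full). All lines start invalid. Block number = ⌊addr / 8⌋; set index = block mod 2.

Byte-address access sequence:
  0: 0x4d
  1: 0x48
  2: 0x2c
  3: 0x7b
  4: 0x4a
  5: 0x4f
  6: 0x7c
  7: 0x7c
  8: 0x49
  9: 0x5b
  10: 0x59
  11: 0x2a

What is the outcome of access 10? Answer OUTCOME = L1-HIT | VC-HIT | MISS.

#0 0x4d→b9/s1 MISS; vc=[]
#1 0x48→b9/s1 L1-HIT; vc=[]
#2 0x2c→b5/s1 MISS; vc=[9]
#3 0x7b→b15/s1 MISS; vc=[9,5]
#4 0x4a→b9/s1 VC-HIT; vc=[15,5]
#5 0x4f→b9/s1 L1-HIT; vc=[15,5]
#6 0x7c→b15/s1 VC-HIT; vc=[9,5]
#7 0x7c→b15/s1 L1-HIT; vc=[9,5]
#8 0x49→b9/s1 VC-HIT; vc=[15,5]
#9 0x5b→b11/s1 MISS; vc=[15,5,9]
#10 0x59→b11/s1 L1-HIT; vc=[15,5,9]
#11 0x2a→b5/s1 VC-HIT; vc=[15,11,9]

OUTCOME = L1-HIT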